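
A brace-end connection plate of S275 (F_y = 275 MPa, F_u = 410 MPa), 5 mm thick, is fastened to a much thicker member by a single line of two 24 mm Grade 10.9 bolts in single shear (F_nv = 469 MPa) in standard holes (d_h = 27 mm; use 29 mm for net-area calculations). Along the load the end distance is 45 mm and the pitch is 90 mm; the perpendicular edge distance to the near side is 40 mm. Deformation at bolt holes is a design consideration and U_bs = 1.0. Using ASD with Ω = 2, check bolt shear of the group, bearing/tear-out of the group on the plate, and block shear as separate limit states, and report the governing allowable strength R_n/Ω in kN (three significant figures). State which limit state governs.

81.8 kN (block shear governs)

Bolt shear: A_b = π·24²/4 = 452.4 mm²; R_n = 469 × 452.4 × 2 × 1 / 1000 = 424.3 kN → 424.3 / 2 = 212 kN.
Bearing: edge l_c = 31.5, r_n = 77.49 kN; interior l_c = 63, r_n = 118.1 kN; R_n = 77.49 + 1·118.1 = 195.6 kN → 97.8 kN.
Block shear: A_gv = 675, A_nv = 457.5, A_nt = 127.5 mm²; R_n = min(0.6F_uA_nv, 0.6F_yA_gv) + U_bs·F_u·A_nt = 163.7 kN → 81.8 kN.
Block shear governs: 81.8 kN.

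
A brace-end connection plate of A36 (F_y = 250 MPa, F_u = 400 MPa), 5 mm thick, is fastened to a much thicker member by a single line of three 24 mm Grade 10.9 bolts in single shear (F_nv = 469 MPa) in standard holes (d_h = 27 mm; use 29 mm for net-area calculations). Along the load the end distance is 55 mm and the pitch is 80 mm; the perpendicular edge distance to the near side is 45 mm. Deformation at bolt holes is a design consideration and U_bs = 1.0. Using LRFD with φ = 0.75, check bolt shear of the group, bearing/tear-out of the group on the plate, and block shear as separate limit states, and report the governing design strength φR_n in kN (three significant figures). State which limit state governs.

167 kN (block shear governs)

Bolt shear: A_b = π·24²/4 = 452.4 mm²; R_n = 469 × 452.4 × 3 × 1 / 1000 = 636.5 kN → 0.75 × 636.5 = 477 kN.
Bearing: edge l_c = 41.5, r_n = 99.6 kN; interior l_c = 53, r_n = 115.2 kN; R_n = 99.6 + 2·115.2 = 330 kN → 248 kN.
Block shear: A_gv = 1075, A_nv = 712.5, A_nt = 152.5 mm²; R_n = min(0.6F_uA_nv, 0.6F_yA_gv) + U_bs·F_u·A_nt = 222.2 kN → 167 kN.
Block shear governs: 167 kN.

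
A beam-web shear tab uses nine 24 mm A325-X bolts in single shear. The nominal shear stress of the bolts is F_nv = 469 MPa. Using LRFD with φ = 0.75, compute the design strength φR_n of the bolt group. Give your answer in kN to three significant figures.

A_b = π × 24² / 4 = 452.4 mm².
R_n = F_nv · A_b · n · n_s = 469 × 452.4 × 9 × 1 / 1000 = 1910 kN.
Design strength φR_n = 0.75 × 1910 = 1430 kN.

1430 kN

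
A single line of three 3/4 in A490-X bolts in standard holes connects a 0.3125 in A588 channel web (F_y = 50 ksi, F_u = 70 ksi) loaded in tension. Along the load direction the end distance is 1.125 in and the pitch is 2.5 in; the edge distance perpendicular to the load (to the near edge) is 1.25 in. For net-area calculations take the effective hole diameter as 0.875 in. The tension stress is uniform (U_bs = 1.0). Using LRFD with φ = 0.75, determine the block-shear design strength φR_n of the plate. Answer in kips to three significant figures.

Shear plane L_v = 1.125 + 2·2.5 = 6.125 in; A_gv = 6.125 × 0.3125 = 1.914 in².
A_nv = (6.125 − 2.5·0.875) × 0.3125 = 1.23 in².
A_nt = (1.25 − 0.5·0.875) × 0.3125 = 0.2539 in².
0.6 F_u A_nv = 51.68 kips; 0.6 F_y A_gv = 57.42 kips → shear rupture governs the shear term.
R_n = 51.68 + 1.0 × 70 × 0.2539 = 69.45 kips.
Design strength φR_n = 0.75 × 69.45 = 52.1 kips.

52.1 kips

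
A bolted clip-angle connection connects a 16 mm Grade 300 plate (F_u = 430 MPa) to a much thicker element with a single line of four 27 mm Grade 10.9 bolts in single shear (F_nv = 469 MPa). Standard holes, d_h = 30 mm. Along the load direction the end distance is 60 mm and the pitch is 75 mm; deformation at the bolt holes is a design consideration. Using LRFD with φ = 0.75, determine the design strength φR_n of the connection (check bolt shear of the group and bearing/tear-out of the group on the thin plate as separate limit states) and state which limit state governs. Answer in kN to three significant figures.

806 kN (bolt shear governs)

Bolt shear: A_b = π·27²/4 = 572.6 mm²; R_n = 469 × 572.6 × 4 × 1 / 1000 = 1074 kN → 0.75 × 1074 = 806 kN.
Bearing (1.2 l_c t F_u ≤ 2.4 d t F_u): upper limit = 2.4·27·16·430 / 1000 = 445.8 kN.
  Edge l_c = 60 − 30/2 = 45 → r_n = 371.5 kN; interior l_c = 75 − 30 = 45 → r_n = 371.5 kN.
  R_n,bearing = 1·371.5 + 3·371.5 = 1486 kN → 0.75 × 1486 = 1110 kN.
Bolt shear governs: 806 kN.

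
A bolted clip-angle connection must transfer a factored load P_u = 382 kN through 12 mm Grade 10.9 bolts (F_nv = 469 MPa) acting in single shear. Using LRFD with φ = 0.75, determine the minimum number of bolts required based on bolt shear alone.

A_b = π·12²/4 = 113.1 mm².
Per-bolt design strength φR_n = 0.75 × 469 × 113.1 × 1 / 1000 = 39.78 kN.
n ≥ 382 / 39.78 = 9.602 → use 10 bolts.

10 bolts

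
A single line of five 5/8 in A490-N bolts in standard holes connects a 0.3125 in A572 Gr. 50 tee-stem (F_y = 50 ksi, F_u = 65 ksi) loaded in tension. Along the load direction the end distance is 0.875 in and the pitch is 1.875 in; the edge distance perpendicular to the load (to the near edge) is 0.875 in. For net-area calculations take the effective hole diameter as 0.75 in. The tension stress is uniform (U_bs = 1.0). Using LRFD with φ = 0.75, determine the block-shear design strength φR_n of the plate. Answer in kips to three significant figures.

Shear plane L_v = 0.875 + 4·1.875 = 8.375 in; A_gv = 8.375 × 0.3125 = 2.617 in².
A_nv = (8.375 − 4.5·0.75) × 0.3125 = 1.562 in².
A_nt = (0.875 − 0.5·0.75) × 0.3125 = 0.1562 in².
0.6 F_u A_nv = 60.94 kips; 0.6 F_y A_gv = 78.52 kips → shear rupture governs the shear term.
R_n = 60.94 + 1.0 × 65 × 0.1562 = 71.09 kips.
Design strength φR_n = 0.75 × 71.09 = 53.3 kips.

53.3 kips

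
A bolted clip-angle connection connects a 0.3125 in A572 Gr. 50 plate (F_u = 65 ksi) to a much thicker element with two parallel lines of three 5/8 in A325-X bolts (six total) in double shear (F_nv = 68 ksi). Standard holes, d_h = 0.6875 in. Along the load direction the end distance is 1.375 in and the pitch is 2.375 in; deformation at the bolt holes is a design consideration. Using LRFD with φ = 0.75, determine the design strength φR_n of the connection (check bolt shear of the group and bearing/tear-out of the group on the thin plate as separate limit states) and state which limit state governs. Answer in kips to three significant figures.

Bolt shear: A_b = π·0.625²/4 = 0.3068 in²; R_n = 68 × 0.3068 × 6 × 2 = 250.3 kips → 0.75 × 250.3 = 188 kips.
Bearing (1.2 l_c t F_u ≤ 2.4 d t F_u): upper limit = 2.4·0.625·0.3125·65 = 30.47 kips.
  Edge l_c = 1.375 − 0.6875/2 = 1.031 → r_n = 25.14 kips; interior l_c = 2.375 − 0.6875 = 1.688 → r_n = 30.47 kips.
  R_n,bearing = 2·25.14 + 4·30.47 = 172.1 kips → 0.75 × 172.1 = 129 kips.
Bearing governs: 129 kips.

129 kips (bearing governs)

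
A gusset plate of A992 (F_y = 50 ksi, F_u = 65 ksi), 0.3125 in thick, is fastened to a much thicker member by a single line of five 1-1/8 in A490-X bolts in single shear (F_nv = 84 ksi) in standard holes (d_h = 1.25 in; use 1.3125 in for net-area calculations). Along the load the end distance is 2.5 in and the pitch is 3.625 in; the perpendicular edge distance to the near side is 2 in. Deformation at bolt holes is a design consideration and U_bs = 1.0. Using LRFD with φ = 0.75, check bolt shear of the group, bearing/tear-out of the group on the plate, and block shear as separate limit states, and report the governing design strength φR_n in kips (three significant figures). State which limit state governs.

Bolt shear: A_b = π·1.125²/4 = 0.994 in²; R_n = 84 × 0.994 × 5 × 1 = 417.5 kips → 0.75 × 417.5 = 313 kips.
Bearing: edge l_c = 1.875, r_n = 45.7 kips; interior l_c = 2.375, r_n = 54.84 kips; R_n = 45.7 + 4·54.84 = 265.1 kips → 199 kips.
Block shear: A_gv = 5.312, A_nv = 3.467, A_nt = 0.4199 in²; R_n = min(0.6F_uA_nv, 0.6F_yA_gv) + U_bs·F_u·A_nt = 162.5 kips → 122 kips.
Block shear governs: 122 kips.

122 kips (block shear governs)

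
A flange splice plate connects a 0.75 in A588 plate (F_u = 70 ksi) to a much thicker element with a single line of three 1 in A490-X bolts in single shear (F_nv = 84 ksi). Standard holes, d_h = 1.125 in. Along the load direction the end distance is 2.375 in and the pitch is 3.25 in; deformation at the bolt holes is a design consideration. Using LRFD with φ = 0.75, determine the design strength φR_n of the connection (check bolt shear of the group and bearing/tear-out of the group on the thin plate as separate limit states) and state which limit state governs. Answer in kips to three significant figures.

148 kips (bolt shear governs)

Bolt shear: A_b = π·1²/4 = 0.7854 in²; R_n = 84 × 0.7854 × 3 × 1 = 197.9 kips → 0.75 × 197.9 = 148 kips.
Bearing (1.2 l_c t F_u ≤ 2.4 d t F_u): upper limit = 2.4·1·0.75·70 = 126 kips.
  Edge l_c = 2.375 − 1.125/2 = 1.812 → r_n = 114.2 kips; interior l_c = 3.25 − 1.125 = 2.125 → r_n = 126 kips.
  R_n,bearing = 1·114.2 + 2·126 = 366.2 kips → 0.75 × 366.2 = 275 kips.
Bolt shear governs: 148 kips.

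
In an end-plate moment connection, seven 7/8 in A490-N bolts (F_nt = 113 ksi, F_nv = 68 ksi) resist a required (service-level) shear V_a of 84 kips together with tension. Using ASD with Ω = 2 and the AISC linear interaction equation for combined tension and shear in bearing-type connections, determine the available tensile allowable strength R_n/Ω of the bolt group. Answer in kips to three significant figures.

170 kips

A_b = π·0.875²/4 = 0.6013 in²; f_rv = 84 / (7 × 0.6013) = 19.96 ksi.
F'_nt = 1.3 F_nt − (Ω F_nt / F_nv) f_rv = 1.3·113 − (2·113/68)·19.96 = 80.58 ksi, capped at F_nt → F'_nt = 80.58 ksi.
R_n = F'_nt · A_b · n = 80.58 × 0.6013 × 7 = 339.2 kips.
Allowable strength R_n/Ω = 339.2 / 2 = 170 kips.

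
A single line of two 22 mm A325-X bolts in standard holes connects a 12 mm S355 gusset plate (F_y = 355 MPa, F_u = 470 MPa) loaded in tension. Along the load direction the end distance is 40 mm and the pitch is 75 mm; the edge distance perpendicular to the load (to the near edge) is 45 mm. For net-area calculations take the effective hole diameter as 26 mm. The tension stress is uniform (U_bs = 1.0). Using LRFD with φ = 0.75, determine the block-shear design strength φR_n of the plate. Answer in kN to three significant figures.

Shear plane L_v = 40 + 1·75 = 115 mm; A_gv = 115 × 12 = 1380 mm².
A_nv = (115 − 1.5·26) × 12 = 912 mm².
A_nt = (45 − 0.5·26) × 12 = 384 mm².
0.6 F_u A_nv = 257.2 kN; 0.6 F_y A_gv = 293.9 kN → shear rupture governs the shear term.
R_n = 257.2 + 1.0 × 470 × 384 / 1000 = 437.7 kN.
Design strength φR_n = 0.75 × 437.7 = 328 kN.

328 kN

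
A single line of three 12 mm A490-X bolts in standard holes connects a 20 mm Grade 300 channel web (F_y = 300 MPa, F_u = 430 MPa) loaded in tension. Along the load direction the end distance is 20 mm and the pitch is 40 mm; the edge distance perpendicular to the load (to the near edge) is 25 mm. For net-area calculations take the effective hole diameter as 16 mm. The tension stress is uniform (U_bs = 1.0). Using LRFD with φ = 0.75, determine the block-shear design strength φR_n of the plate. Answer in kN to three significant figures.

342 kN

Shear plane L_v = 20 + 2·40 = 100 mm; A_gv = 100 × 20 = 2000 mm².
A_nv = (100 − 2.5·16) × 20 = 1200 mm².
A_nt = (25 − 0.5·16) × 20 = 340 mm².
0.6 F_u A_nv = 309.6 kN; 0.6 F_y A_gv = 360 kN → shear rupture governs the shear term.
R_n = 309.6 + 1.0 × 430 × 340 / 1000 = 455.8 kN.
Design strength φR_n = 0.75 × 455.8 = 342 kN.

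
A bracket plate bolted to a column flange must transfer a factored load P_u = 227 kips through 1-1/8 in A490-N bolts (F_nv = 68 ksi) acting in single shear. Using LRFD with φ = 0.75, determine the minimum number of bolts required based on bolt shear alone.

A_b = π·1.125²/4 = 0.994 in².
Per-bolt design strength φR_n = 0.75 × 68 × 0.994 × 1 = 50.69 kips.
n ≥ 227 / 50.69 = 4.478 → use 5 bolts.

5 bolts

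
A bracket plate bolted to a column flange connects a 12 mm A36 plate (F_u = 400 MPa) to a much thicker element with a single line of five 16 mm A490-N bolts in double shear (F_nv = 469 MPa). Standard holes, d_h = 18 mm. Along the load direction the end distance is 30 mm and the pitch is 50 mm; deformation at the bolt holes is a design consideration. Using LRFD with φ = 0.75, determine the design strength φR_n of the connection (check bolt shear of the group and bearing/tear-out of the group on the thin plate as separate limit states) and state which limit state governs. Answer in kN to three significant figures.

644 kN (bearing governs)

Bolt shear: A_b = π·16²/4 = 201.1 mm²; R_n = 469 × 201.1 × 5 × 2 / 1000 = 943 kN → 0.75 × 943 = 707 kN.
Bearing (1.2 l_c t F_u ≤ 2.4 d t F_u): upper limit = 2.4·16·12·400 / 1000 = 184.3 kN.
  Edge l_c = 30 − 18/2 = 21 → r_n = 121 kN; interior l_c = 50 − 18 = 32 → r_n = 184.3 kN.
  R_n,bearing = 1·121 + 4·184.3 = 858.2 kN → 0.75 × 858.2 = 644 kN.
Bearing governs: 644 kN.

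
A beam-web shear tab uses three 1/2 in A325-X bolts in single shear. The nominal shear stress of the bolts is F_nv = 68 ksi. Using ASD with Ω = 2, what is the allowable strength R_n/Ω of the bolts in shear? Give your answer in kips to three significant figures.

20 kips

A_b = π × 0.5² / 4 = 0.1963 in².
R_n = F_nv · A_b · n · n_s = 68 × 0.1963 × 3 × 1 = 40.06 kips.
Allowable strength R_n/Ω = 40.06 / 2 = 20 kips.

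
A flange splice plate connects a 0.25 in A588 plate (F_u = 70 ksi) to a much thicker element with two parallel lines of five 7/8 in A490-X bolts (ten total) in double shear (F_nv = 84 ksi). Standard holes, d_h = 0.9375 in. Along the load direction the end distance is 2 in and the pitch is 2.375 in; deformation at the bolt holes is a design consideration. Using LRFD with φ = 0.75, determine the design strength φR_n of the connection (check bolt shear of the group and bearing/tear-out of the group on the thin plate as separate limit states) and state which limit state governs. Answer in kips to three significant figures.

Bolt shear: A_b = π·0.875²/4 = 0.6013 in²; R_n = 84 × 0.6013 × 10 × 2 = 1010 kips → 0.75 × 1010 = 758 kips.
Bearing (1.2 l_c t F_u ≤ 2.4 d t F_u): upper limit = 2.4·0.875·0.25·70 = 36.75 kips.
  Edge l_c = 2 − 0.9375/2 = 1.531 → r_n = 32.16 kips; interior l_c = 2.375 − 0.9375 = 1.438 → r_n = 30.19 kips.
  R_n,bearing = 2·32.16 + 8·30.19 = 305.8 kips → 0.75 × 305.8 = 229 kips.
Bearing governs: 229 kips.

229 kips (bearing governs)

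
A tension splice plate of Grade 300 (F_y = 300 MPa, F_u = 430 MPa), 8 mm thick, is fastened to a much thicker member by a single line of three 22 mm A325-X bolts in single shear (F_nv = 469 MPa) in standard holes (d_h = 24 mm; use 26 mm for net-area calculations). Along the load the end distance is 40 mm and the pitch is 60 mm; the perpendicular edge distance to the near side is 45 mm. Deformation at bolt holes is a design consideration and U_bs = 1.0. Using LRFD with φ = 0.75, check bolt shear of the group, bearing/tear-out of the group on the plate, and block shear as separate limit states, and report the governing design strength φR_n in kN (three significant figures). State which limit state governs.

230 kN (block shear governs)

Bolt shear: A_b = π·22²/4 = 380.1 mm²; R_n = 469 × 380.1 × 3 × 1 / 1000 = 534.8 kN → 0.75 × 534.8 = 401 kN.
Bearing: edge l_c = 28, r_n = 115.6 kN; interior l_c = 36, r_n = 148.6 kN; R_n = 115.6 + 2·148.6 = 412.8 kN → 310 kN.
Block shear: A_gv = 1280, A_nv = 760, A_nt = 256 mm²; R_n = min(0.6F_uA_nv, 0.6F_yA_gv) + U_bs·F_u·A_nt = 306.2 kN → 230 kN.
Block shear governs: 230 kN.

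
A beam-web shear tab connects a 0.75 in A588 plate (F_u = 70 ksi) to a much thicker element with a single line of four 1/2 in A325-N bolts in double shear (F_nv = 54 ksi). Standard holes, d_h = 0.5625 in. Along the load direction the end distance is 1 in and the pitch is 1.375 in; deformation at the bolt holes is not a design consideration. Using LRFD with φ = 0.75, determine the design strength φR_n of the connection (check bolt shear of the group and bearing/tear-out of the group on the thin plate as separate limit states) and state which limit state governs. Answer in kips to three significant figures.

63.6 kips (bolt shear governs)

Bolt shear: A_b = π·0.5²/4 = 0.1963 in²; R_n = 54 × 0.1963 × 4 × 2 = 84.82 kips → 0.75 × 84.82 = 63.6 kips.
Bearing (1.5 l_c t F_u ≤ 3.0 d t F_u): upper limit = 3.0·0.5·0.75·70 = 78.75 kips.
  Edge l_c = 1 − 0.5625/2 = 0.7188 → r_n = 56.6 kips; interior l_c = 1.375 − 0.5625 = 0.8125 → r_n = 63.98 kips.
  R_n,bearing = 1·56.6 + 3·63.98 = 248.6 kips → 0.75 × 248.6 = 186 kips.
Bolt shear governs: 63.6 kips.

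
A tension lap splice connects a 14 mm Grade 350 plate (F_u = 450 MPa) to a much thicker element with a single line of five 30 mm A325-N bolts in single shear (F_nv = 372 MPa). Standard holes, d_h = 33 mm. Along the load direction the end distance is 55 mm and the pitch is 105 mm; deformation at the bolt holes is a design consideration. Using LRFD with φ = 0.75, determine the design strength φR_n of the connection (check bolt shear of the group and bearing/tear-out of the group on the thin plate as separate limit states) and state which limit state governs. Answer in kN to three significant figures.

Bolt shear: A_b = π·30²/4 = 706.9 mm²; R_n = 372 × 706.9 × 5 × 1 / 1000 = 1315 kN → 0.75 × 1315 = 986 kN.
Bearing (1.2 l_c t F_u ≤ 2.4 d t F_u): upper limit = 2.4·30·14·450 / 1000 = 453.6 kN.
  Edge l_c = 55 − 33/2 = 38.5 → r_n = 291.1 kN; interior l_c = 105 − 33 = 72 → r_n = 453.6 kN.
  R_n,bearing = 1·291.1 + 4·453.6 = 2105 kN → 0.75 × 2105 = 1580 kN.
Bolt shear governs: 986 kN.

986 kN (bolt shear governs)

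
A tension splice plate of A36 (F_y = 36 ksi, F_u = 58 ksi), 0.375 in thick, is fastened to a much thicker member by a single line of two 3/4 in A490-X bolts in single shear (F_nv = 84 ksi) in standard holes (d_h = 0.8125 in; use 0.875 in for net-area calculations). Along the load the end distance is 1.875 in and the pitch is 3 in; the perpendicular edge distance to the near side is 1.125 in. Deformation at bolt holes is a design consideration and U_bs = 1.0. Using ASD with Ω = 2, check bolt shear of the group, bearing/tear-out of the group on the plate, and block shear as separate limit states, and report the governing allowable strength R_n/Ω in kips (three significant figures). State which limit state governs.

Bolt shear: A_b = π·0.75²/4 = 0.4418 in²; R_n = 84 × 0.4418 × 2 × 1 = 74.22 kips → 74.22 / 2 = 37.1 kips.
Bearing: edge l_c = 1.469, r_n = 38.33 kips; interior l_c = 2.188, r_n = 39.15 kips; R_n = 38.33 + 1·39.15 = 77.48 kips → 38.7 kips.
Block shear: A_gv = 1.828, A_nv = 1.336, A_nt = 0.2578 in²; R_n = min(0.6F_uA_nv, 0.6F_yA_gv) + U_bs·F_u·A_nt = 54.44 kips → 27.2 kips.
Block shear governs: 27.2 kips.

27.2 kips (block shear governs)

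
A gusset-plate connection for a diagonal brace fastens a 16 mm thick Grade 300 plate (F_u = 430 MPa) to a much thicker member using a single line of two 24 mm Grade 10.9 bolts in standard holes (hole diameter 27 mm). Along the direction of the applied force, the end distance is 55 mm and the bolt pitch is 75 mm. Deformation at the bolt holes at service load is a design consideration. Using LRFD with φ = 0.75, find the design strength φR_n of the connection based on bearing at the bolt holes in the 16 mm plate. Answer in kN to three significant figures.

554 kN

Per bolt r_n = 1.2 l_c t F_u ≤ 2.4 d t F_u; upper limit = 2.4 × 24 × 16 × 430 / 1000 = 396.3 kN.
Edge bolt: l_c = 55 − 27/2 = 41.5 mm → 1.2 × 41.5 × 16 × 430 / 1000 = 342.6 → r_n = 342.6 kN.
Interior bolts: l_c = 75 − 27 = 48 mm → 1.2 × 48 × 16 × 430 / 1000 = 396.3 → r_n = 396.3 kN.
R_n = 1 × 342.6 + 1 × 396.3 = 738.9 kN.
Design strength φR_n = 0.75 × 738.9 = 554 kN.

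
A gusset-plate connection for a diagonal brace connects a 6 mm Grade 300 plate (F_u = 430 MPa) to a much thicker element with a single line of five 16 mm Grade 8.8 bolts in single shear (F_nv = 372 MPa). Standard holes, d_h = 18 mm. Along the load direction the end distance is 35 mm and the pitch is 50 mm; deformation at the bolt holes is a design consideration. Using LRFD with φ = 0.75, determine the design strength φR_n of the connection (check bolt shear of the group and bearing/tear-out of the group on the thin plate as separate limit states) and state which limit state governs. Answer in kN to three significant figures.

Bolt shear: A_b = π·16²/4 = 201.1 mm²; R_n = 372 × 201.1 × 5 × 1 / 1000 = 374 kN → 0.75 × 374 = 280 kN.
Bearing (1.2 l_c t F_u ≤ 2.4 d t F_u): upper limit = 2.4·16·6·430 / 1000 = 99.07 kN.
  Edge l_c = 35 − 18/2 = 26 → r_n = 80.5 kN; interior l_c = 50 − 18 = 32 → r_n = 99.07 kN.
  R_n,bearing = 1·80.5 + 4·99.07 = 476.8 kN → 0.75 × 476.8 = 358 kN.
Bolt shear governs: 280 kN.

280 kN (bolt shear governs)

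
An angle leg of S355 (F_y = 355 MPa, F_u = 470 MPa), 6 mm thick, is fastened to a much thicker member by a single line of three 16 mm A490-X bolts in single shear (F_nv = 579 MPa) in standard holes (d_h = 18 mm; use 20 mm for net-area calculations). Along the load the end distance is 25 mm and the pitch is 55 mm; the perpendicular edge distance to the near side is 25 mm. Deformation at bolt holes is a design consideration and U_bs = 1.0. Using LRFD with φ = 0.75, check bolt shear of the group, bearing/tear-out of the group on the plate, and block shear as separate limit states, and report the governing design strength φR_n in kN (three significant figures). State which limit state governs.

Bolt shear: A_b = π·16²/4 = 201.1 mm²; R_n = 579 × 201.1 × 3 × 1 / 1000 = 349.2 kN → 0.75 × 349.2 = 262 kN.
Bearing: edge l_c = 16, r_n = 54.14 kN; interior l_c = 37, r_n = 108.3 kN; R_n = 54.14 + 2·108.3 = 270.7 kN → 203 kN.
Block shear: A_gv = 810, A_nv = 510, A_nt = 90 mm²; R_n = min(0.6F_uA_nv, 0.6F_yA_gv) + U_bs·F_u·A_nt = 186.1 kN → 140 kN.
Block shear governs: 140 kN.

140 kN (block shear governs)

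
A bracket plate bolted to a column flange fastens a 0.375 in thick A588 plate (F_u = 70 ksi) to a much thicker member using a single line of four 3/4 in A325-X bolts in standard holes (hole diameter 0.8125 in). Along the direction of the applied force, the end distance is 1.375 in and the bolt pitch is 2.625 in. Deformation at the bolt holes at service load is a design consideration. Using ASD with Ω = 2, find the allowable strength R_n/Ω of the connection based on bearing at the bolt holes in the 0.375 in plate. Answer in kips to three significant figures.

Per bolt r_n = 1.2 l_c t F_u ≤ 2.4 d t F_u; upper limit = 2.4 × 0.75 × 0.375 × 70 = 47.25 kips.
Edge bolt: l_c = 1.375 − 0.8125/2 = 0.9688 in → 1.2 × 0.9688 × 0.375 × 70 = 30.52 → r_n = 30.52 kips.
Interior bolts: l_c = 2.625 − 0.8125 = 1.812 in → 1.2 × 1.812 × 0.375 × 70 = 57.09 → r_n = 47.25 kips.
R_n = 1 × 30.52 + 3 × 47.25 = 172.3 kips.
Allowable strength R_n/Ω = 172.3 / 2 = 86.1 kips.

86.1 kips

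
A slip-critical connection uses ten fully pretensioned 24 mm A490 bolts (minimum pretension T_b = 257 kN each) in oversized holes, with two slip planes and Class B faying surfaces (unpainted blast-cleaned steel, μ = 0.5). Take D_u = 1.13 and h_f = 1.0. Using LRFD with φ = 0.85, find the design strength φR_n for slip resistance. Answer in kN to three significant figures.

2470 kN

R_n = μ · D_u · h_f · T_b · n_s · n_b = 0.5 × 1.13 × 1.0 × 257 × 2 × 10 = 2904 kN.
Design strength φR_n = 0.85 × 2904 = 2470 kN.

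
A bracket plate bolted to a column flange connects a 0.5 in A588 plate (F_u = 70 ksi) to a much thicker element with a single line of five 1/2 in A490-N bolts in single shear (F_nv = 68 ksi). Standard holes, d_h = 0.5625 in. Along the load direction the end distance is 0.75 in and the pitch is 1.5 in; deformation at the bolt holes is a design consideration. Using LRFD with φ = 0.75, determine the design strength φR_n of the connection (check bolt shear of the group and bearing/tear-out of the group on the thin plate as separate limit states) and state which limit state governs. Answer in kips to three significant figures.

50.1 kips (bolt shear governs)

Bolt shear: A_b = π·0.5²/4 = 0.1963 in²; R_n = 68 × 0.1963 × 5 × 1 = 66.76 kips → 0.75 × 66.76 = 50.1 kips.
Bearing (1.2 l_c t F_u ≤ 2.4 d t F_u): upper limit = 2.4·0.5·0.5·70 = 42 kips.
  Edge l_c = 0.75 − 0.5625/2 = 0.4688 → r_n = 19.69 kips; interior l_c = 1.5 − 0.5625 = 0.9375 → r_n = 39.38 kips.
  R_n,bearing = 1·19.69 + 4·39.38 = 177.2 kips → 0.75 × 177.2 = 133 kips.
Bolt shear governs: 50.1 kips.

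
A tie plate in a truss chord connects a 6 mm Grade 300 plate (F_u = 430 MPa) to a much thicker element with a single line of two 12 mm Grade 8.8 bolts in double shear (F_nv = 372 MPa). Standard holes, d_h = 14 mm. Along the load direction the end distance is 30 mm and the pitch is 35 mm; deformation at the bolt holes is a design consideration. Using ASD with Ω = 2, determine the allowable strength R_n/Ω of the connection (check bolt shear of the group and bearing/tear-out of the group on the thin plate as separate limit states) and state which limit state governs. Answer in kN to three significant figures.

68.1 kN (bearing governs)

Bolt shear: A_b = π·12²/4 = 113.1 mm²; R_n = 372 × 113.1 × 2 × 2 / 1000 = 168.3 kN → 168.3 / 2 = 84.1 kN.
Bearing (1.2 l_c t F_u ≤ 2.4 d t F_u): upper limit = 2.4·12·6·430 / 1000 = 74.3 kN.
  Edge l_c = 30 − 14/2 = 23 → r_n = 71.21 kN; interior l_c = 35 − 14 = 21 → r_n = 65.02 kN.
  R_n,bearing = 1·71.21 + 1·65.02 = 136.2 kN → 136.2 / 2 = 68.1 kN.
Bearing governs: 68.1 kN.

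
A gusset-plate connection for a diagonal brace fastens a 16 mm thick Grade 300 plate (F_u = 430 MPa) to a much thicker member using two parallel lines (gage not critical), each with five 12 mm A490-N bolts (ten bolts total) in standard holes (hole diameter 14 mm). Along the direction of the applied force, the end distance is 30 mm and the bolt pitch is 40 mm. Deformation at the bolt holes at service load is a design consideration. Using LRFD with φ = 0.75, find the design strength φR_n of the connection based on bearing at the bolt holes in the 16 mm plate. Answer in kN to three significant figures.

Per bolt r_n = 1.2 l_c t F_u ≤ 2.4 d t F_u; upper limit = 2.4 × 12 × 16 × 430 / 1000 = 198.1 kN.
Edge bolt: l_c = 30 − 14/2 = 23 mm → 1.2 × 23 × 16 × 430 / 1000 = 189.9 → r_n = 189.9 kN.
Interior bolts: l_c = 40 − 14 = 26 mm → 1.2 × 26 × 16 × 430 / 1000 = 214.7 → r_n = 198.1 kN.
R_n = 2 × 189.9 + 8 × 198.1 = 1965 kN.
Design strength φR_n = 0.75 × 1965 = 1470 kN.

1470 kN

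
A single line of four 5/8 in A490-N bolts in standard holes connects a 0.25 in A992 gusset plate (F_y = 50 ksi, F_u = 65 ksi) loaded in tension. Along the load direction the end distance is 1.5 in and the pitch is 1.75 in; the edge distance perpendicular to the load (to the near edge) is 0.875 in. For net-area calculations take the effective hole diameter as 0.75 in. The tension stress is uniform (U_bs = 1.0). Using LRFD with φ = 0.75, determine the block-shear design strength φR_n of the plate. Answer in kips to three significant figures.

36.3 kips

Shear plane L_v = 1.5 + 3·1.75 = 6.75 in; A_gv = 6.75 × 0.25 = 1.688 in².
A_nv = (6.75 − 3.5·0.75) × 0.25 = 1.031 in².
A_nt = (0.875 − 0.5·0.75) × 0.25 = 0.125 in².
0.6 F_u A_nv = 40.22 kips; 0.6 F_y A_gv = 50.62 kips → shear rupture governs the shear term.
R_n = 40.22 + 1.0 × 65 × 0.125 = 48.34 kips.
Design strength φR_n = 0.75 × 48.34 = 36.3 kips.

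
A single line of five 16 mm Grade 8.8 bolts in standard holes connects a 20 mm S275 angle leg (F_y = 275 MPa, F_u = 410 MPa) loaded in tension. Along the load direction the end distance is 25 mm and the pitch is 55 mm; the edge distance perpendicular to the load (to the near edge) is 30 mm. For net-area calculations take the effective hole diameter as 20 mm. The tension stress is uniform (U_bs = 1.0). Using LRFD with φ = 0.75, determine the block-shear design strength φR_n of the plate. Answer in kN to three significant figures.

695 kN

Shear plane L_v = 25 + 4·55 = 245 mm; A_gv = 245 × 20 = 4900 mm².
A_nv = (245 − 4.5·20) × 20 = 3100 mm².
A_nt = (30 − 0.5·20) × 20 = 400 mm².
0.6 F_u A_nv = 762.6 kN; 0.6 F_y A_gv = 808.5 kN → shear rupture governs the shear term.
R_n = 762.6 + 1.0 × 410 × 400 / 1000 = 926.6 kN.
Design strength φR_n = 0.75 × 926.6 = 695 kN.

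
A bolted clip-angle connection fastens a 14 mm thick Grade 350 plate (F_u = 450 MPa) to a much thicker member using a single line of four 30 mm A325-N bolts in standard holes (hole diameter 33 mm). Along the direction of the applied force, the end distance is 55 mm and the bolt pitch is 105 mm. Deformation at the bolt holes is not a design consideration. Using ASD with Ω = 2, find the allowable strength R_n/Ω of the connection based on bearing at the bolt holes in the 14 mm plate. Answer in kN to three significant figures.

Per bolt r_n = 1.5 l_c t F_u ≤ 3.0 d t F_u; upper limit = 3.0 × 30 × 14 × 450 / 1000 = 567 kN.
Edge bolt: l_c = 55 − 33/2 = 38.5 mm → 1.5 × 38.5 × 14 × 450 / 1000 = 363.8 → r_n = 363.8 kN.
Interior bolts: l_c = 105 − 33 = 72 mm → 1.5 × 72 × 14 × 450 / 1000 = 680.4 → r_n = 567 kN.
R_n = 1 × 363.8 + 3 × 567 = 2065 kN.
Allowable strength R_n/Ω = 2065 / 2 = 1030 kN.

1030 kN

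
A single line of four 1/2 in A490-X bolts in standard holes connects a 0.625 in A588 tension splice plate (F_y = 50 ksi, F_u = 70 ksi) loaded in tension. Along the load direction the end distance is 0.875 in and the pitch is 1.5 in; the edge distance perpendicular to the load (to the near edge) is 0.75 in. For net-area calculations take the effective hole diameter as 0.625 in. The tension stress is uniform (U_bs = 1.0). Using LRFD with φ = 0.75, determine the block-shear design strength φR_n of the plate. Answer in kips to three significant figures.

77.1 kips

Shear plane L_v = 0.875 + 3·1.5 = 5.375 in; A_gv = 5.375 × 0.625 = 3.359 in².
A_nv = (5.375 − 3.5·0.625) × 0.625 = 1.992 in².
A_nt = (0.75 − 0.5·0.625) × 0.625 = 0.2734 in².
0.6 F_u A_nv = 83.67 kips; 0.6 F_y A_gv = 100.8 kips → shear rupture governs the shear term.
R_n = 83.67 + 1.0 × 70 × 0.2734 = 102.8 kips.
Design strength φR_n = 0.75 × 102.8 = 77.1 kips.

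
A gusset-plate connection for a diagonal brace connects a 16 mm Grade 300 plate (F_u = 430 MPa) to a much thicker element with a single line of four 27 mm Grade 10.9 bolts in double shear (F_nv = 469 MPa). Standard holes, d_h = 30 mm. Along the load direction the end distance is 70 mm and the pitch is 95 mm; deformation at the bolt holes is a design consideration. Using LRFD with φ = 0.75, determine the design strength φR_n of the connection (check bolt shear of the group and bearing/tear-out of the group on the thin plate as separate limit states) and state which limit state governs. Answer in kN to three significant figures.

Bolt shear: A_b = π·27²/4 = 572.6 mm²; R_n = 469 × 572.6 × 4 × 2 / 1000 = 2148 kN → 0.75 × 2148 = 1610 kN.
Bearing (1.2 l_c t F_u ≤ 2.4 d t F_u): upper limit = 2.4·27·16·430 / 1000 = 445.8 kN.
  Edge l_c = 70 − 30/2 = 55 → r_n = 445.8 kN; interior l_c = 95 − 30 = 65 → r_n = 445.8 kN.
  R_n,bearing = 1·445.8 + 3·445.8 = 1783 kN → 0.75 × 1783 = 1340 kN.
Bearing governs: 1340 kN.

1340 kN (bearing governs)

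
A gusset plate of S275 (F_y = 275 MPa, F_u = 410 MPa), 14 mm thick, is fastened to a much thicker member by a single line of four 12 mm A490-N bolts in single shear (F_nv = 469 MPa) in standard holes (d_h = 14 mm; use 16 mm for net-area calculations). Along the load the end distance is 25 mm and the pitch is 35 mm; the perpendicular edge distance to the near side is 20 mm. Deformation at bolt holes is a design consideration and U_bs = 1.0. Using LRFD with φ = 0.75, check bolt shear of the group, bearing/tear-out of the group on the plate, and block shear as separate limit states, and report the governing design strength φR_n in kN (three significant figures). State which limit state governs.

159 kN (bolt shear governs)

Bolt shear: A_b = π·12²/4 = 113.1 mm²; R_n = 469 × 113.1 × 4 × 1 / 1000 = 212.2 kN → 0.75 × 212.2 = 159 kN.
Bearing: edge l_c = 18, r_n = 124 kN; interior l_c = 21, r_n = 144.6 kN; R_n = 124 + 3·144.6 = 557.9 kN → 418 kN.
Block shear: A_gv = 1820, A_nv = 1036, A_nt = 168 mm²; R_n = min(0.6F_uA_nv, 0.6F_yA_gv) + U_bs·F_u·A_nt = 323.7 kN → 243 kN.
Bolt shear governs: 159 kN.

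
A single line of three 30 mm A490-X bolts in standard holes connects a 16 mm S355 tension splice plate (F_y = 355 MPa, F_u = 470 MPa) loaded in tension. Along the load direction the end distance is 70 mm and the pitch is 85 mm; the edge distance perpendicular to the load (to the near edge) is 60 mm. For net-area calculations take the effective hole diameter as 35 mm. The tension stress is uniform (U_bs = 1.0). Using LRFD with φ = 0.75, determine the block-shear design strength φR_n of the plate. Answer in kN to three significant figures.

756 kN

Shear plane L_v = 70 + 2·85 = 240 mm; A_gv = 240 × 16 = 3840 mm².
A_nv = (240 − 2.5·35) × 16 = 2440 mm².
A_nt = (60 − 0.5·35) × 16 = 680 mm².
0.6 F_u A_nv = 688.1 kN; 0.6 F_y A_gv = 817.9 kN → shear rupture governs the shear term.
R_n = 688.1 + 1.0 × 470 × 680 / 1000 = 1008 kN.
Design strength φR_n = 0.75 × 1008 = 756 kN.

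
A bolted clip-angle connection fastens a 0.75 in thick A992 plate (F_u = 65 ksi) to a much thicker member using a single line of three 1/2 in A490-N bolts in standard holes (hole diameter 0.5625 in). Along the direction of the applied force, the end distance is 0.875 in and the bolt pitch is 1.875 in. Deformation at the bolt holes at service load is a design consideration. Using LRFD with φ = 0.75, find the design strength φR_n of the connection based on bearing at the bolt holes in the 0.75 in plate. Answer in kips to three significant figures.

114 kips

Per bolt r_n = 1.2 l_c t F_u ≤ 2.4 d t F_u; upper limit = 2.4 × 0.5 × 0.75 × 65 = 58.5 kips.
Edge bolt: l_c = 0.875 − 0.5625/2 = 0.5938 in → 1.2 × 0.5938 × 0.75 × 65 = 34.73 → r_n = 34.73 kips.
Interior bolts: l_c = 1.875 − 0.5625 = 1.312 in → 1.2 × 1.312 × 0.75 × 65 = 76.78 → r_n = 58.5 kips.
R_n = 1 × 34.73 + 2 × 58.5 = 151.7 kips.
Design strength φR_n = 0.75 × 151.7 = 114 kips.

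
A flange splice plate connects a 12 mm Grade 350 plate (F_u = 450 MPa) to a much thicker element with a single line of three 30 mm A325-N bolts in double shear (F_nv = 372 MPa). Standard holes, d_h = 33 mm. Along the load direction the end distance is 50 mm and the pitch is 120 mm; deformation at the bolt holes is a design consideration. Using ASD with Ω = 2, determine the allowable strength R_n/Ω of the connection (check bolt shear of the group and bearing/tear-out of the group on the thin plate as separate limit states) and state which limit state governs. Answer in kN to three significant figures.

Bolt shear: A_b = π·30²/4 = 706.9 mm²; R_n = 372 × 706.9 × 3 × 2 / 1000 = 1578 kN → 1578 / 2 = 789 kN.
Bearing (1.2 l_c t F_u ≤ 2.4 d t F_u): upper limit = 2.4·30·12·450 / 1000 = 388.8 kN.
  Edge l_c = 50 − 33/2 = 33.5 → r_n = 217.1 kN; interior l_c = 120 − 33 = 87 → r_n = 388.8 kN.
  R_n,bearing = 1·217.1 + 2·388.8 = 994.7 kN → 994.7 / 2 = 497 kN.
Bearing governs: 497 kN.

497 kN (bearing governs)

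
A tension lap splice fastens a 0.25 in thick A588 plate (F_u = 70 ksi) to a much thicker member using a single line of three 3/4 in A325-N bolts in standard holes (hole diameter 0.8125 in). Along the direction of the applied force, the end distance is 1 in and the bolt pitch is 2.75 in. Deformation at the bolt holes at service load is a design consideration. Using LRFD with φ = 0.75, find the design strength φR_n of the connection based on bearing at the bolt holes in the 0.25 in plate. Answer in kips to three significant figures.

Per bolt r_n = 1.2 l_c t F_u ≤ 2.4 d t F_u; upper limit = 2.4 × 0.75 × 0.25 × 70 = 31.5 kips.
Edge bolt: l_c = 1 − 0.8125/2 = 0.5938 in → 1.2 × 0.5938 × 0.25 × 70 = 12.47 → r_n = 12.47 kips.
Interior bolts: l_c = 2.75 − 0.8125 = 1.938 in → 1.2 × 1.938 × 0.25 × 70 = 40.69 → r_n = 31.5 kips.
R_n = 1 × 12.47 + 2 × 31.5 = 75.47 kips.
Design strength φR_n = 0.75 × 75.47 = 56.6 kips.

56.6 kips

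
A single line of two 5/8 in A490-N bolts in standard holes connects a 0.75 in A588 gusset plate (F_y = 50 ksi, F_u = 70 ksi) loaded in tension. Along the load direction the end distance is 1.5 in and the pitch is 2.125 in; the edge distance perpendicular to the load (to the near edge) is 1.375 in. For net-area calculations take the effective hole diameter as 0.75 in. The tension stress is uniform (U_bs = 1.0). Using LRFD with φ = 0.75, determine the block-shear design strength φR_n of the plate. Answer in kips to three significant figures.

98.4 kips

Shear plane L_v = 1.5 + 1·2.125 = 3.625 in; A_gv = 3.625 × 0.75 = 2.719 in².
A_nv = (3.625 − 1.5·0.75) × 0.75 = 1.875 in².
A_nt = (1.375 − 0.5·0.75) × 0.75 = 0.75 in².
0.6 F_u A_nv = 78.75 kips; 0.6 F_y A_gv = 81.56 kips → shear rupture governs the shear term.
R_n = 78.75 + 1.0 × 70 × 0.75 = 131.2 kips.
Design strength φR_n = 0.75 × 131.2 = 98.4 kips.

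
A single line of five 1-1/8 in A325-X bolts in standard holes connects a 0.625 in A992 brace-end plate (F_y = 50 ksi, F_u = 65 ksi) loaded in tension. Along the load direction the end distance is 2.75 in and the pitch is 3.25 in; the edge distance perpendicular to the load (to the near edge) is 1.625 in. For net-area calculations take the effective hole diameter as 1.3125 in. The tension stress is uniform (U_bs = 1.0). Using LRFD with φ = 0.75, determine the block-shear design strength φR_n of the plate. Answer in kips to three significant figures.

Shear plane L_v = 2.75 + 4·3.25 = 15.75 in; A_gv = 15.75 × 0.625 = 9.844 in².
A_nv = (15.75 − 4.5·1.3125) × 0.625 = 6.152 in².
A_nt = (1.625 − 0.5·1.3125) × 0.625 = 0.6055 in².
0.6 F_u A_nv = 239.9 kips; 0.6 F_y A_gv = 295.3 kips → shear rupture governs the shear term.
R_n = 239.9 + 1.0 × 65 × 0.6055 = 279.3 kips.
Design strength φR_n = 0.75 × 279.3 = 209 kips.

209 kips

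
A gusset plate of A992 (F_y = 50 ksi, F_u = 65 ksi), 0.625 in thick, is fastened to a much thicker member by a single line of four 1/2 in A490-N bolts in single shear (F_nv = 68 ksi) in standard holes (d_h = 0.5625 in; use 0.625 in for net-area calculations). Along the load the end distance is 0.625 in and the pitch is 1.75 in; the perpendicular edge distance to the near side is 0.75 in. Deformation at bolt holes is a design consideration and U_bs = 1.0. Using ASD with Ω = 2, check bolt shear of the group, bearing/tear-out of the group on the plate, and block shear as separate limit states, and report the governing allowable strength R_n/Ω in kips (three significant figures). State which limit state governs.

26.7 kips (bolt shear governs)

Bolt shear: A_b = π·0.5²/4 = 0.1963 in²; R_n = 68 × 0.1963 × 4 × 1 = 53.41 kips → 53.41 / 2 = 26.7 kips.
Bearing: edge l_c = 0.3438, r_n = 16.76 kips; interior l_c = 1.188, r_n = 48.75 kips; R_n = 16.76 + 3·48.75 = 163 kips → 81.5 kips.
Block shear: A_gv = 3.672, A_nv = 2.305, A_nt = 0.2734 in²; R_n = min(0.6F_uA_nv, 0.6F_yA_gv) + U_bs·F_u·A_nt = 107.7 kips → 53.8 kips.
Bolt shear governs: 26.7 kips.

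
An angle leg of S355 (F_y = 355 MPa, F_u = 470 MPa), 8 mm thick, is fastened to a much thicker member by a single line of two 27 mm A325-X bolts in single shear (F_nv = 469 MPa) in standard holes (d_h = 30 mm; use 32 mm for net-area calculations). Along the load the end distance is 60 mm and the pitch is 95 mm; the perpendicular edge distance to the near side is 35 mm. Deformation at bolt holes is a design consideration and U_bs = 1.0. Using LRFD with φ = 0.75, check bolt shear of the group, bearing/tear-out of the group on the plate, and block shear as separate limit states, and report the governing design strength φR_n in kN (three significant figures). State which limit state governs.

Bolt shear: A_b = π·27²/4 = 572.6 mm²; R_n = 469 × 572.6 × 2 × 1 / 1000 = 537.1 kN → 0.75 × 537.1 = 403 kN.
Bearing: edge l_c = 45, r_n = 203 kN; interior l_c = 65, r_n = 243.6 kN; R_n = 203 + 1·243.6 = 446.7 kN → 335 kN.
Block shear: A_gv = 1240, A_nv = 856, A_nt = 152 mm²; R_n = min(0.6F_uA_nv, 0.6F_yA_gv) + U_bs·F_u·A_nt = 312.8 kN → 235 kN.
Block shear governs: 235 kN.

235 kN (block shear governs)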